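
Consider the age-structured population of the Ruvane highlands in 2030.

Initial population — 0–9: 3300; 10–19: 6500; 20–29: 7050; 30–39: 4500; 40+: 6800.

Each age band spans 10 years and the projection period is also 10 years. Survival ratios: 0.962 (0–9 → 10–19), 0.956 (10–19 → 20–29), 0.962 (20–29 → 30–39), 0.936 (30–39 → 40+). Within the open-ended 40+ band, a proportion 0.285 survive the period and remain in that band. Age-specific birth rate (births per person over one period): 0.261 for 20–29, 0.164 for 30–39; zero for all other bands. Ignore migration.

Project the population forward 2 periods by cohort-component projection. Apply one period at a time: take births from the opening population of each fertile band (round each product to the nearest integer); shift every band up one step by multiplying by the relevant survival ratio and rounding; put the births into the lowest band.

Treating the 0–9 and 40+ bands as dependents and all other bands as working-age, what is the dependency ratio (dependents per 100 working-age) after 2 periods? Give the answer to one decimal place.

— Period 1 —
Births: 7050 * 0.261 = 1840 ; 4500 * 0.164 = 738 ⇒ total 2578
10–19: 3300 * 0.962 = 3175
20–29: 6500 * 0.956 = 6214
30–39: 7050 * 0.962 = 6782
40+: 4500 * 0.936 + 6800 * 0.285 = 4212 + 1938 = 6150
Population now: 0–9=2578, 10–19=3175, 20–29=6214, 30–39=6782, 40+=6150
— Period 2 —
Births: 6214 * 0.261 = 1622 ; 6782 * 0.164 = 1112 ⇒ total 2734
10–19: 2578 * 0.962 = 2480
20–29: 3175 * 0.956 = 3035
30–39: 6214 * 0.962 = 5978
40+: 6782 * 0.936 + 6150 * 0.285 = 6348 + 1753 = 8101
Population now: 0–9=2734, 10–19=2480, 20–29=3035, 30–39=5978, 40+=8101
Dependents (band 0–9 + band 40+) = 2734 + 8101 = 10835; working-age = 11493; ratio = 10835/11493 × 100 = 94.3

94.3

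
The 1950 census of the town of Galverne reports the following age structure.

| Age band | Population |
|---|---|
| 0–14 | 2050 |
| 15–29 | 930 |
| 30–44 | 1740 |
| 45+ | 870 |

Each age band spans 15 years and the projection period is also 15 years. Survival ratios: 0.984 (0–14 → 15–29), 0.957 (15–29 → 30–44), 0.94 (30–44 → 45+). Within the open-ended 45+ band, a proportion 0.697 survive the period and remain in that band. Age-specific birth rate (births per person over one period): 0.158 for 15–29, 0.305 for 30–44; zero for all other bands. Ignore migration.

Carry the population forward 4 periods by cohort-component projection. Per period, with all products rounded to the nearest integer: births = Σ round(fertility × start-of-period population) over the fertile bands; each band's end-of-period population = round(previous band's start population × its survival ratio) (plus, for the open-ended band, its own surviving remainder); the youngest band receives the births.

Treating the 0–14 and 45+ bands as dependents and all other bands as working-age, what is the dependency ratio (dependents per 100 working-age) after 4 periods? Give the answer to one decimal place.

(Bands numbered youngest = 1 to oldest = 4.)
— Period 1 —
Births: 930 × 0.158 = 147 ; 1740 × 0.305 = 531 ⇒ total 678
Band 2: 2050 × 0.984 = 2017
Band 3: 930 × 0.957 = 890
Band 4: 1740 × 0.94 + 870 × 0.697 = 1636 + 606 = 2242
Population now: 0–14=678, 15–29=2017, 30–44=890, 45+=2242
— Period 2 —
Births: 2017 × 0.158 = 319 ; 890 × 0.305 = 271 ⇒ total 590
Band 2: 678 × 0.984 = 667
Band 3: 2017 × 0.957 = 1930
Band 4: 890 × 0.94 + 2242 × 0.697 = 837 + 1563 = 2400
Population now: 0–14=590, 15–29=667, 30–44=1930, 45+=2400
— Period 3 —
Births: 667 × 0.158 = 105 ; 1930 × 0.305 = 589 ⇒ total 694
Band 2: 590 × 0.984 = 581
Band 3: 667 × 0.957 = 638
Band 4: 1930 × 0.94 + 2400 × 0.697 = 1814 + 1673 = 3487
Population now: 0–14=694, 15–29=581, 30–44=638, 45+=3487
— Period 4 —
Births: 581 × 0.158 = 92 ; 638 × 0.305 = 195 ⇒ total 287
Band 2: 694 × 0.984 = 683
Band 3: 581 × 0.957 = 556
Band 4: 638 × 0.94 + 3487 × 0.697 = 600 + 2430 = 3030
Population now: 0–14=287, 15–29=683, 30–44=556, 45+=3030
Dependents (band 0–14 + band 45+) = 287 + 3030 = 3317; working-age = 1239; ratio = 3317/1239 × 100 = 267.7

267.7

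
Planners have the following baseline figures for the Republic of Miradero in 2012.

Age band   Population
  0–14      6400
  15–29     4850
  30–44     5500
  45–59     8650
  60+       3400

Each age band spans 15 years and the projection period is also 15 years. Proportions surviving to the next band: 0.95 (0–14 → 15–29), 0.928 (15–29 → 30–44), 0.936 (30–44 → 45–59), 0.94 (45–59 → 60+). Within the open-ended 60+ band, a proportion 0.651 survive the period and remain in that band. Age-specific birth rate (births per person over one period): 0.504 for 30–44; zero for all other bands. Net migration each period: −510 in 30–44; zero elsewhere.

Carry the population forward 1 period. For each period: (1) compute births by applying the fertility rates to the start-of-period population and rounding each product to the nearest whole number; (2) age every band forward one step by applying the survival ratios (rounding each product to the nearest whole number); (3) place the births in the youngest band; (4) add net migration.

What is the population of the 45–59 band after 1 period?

(Bands numbered youngest = 1 to oldest = 5.)
Period 1.
Births: 5500 × 0.504 = 2772
Band 2: 6400 × 0.95 = 6080
Band 3: 4850 × 0.928 = 4501
Band 4: 5500 × 0.936 = 5148
Band 5: 8650 × 0.94 + 3400 × 0.651 = 8131 + 2213 = 10344
Net migration: Band 3 − 510 → 3991
→ [2772, 6080, 3991, 5148, 10344]

5148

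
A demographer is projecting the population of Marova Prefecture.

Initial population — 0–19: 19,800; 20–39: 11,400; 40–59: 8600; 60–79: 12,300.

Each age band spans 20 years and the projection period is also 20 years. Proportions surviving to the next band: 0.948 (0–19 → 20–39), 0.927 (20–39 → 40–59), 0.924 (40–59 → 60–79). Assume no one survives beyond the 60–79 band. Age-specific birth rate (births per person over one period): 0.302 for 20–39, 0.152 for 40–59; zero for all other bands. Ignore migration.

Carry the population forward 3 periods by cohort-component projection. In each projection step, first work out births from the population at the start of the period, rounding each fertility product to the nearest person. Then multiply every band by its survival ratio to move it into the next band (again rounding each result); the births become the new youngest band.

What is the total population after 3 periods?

Let band 1 be 0–19 through band 4 = 60–79.
Period 1:
Births: 11400 × 0.302 = 3443, 8600 × 0.152 = 1307 ⇒ total 4750
Band 2: 19800 × 0.948 = 18770
Band 3: 11400 × 0.927 = 10568
Band 4: 8600 × 0.924 = 7946
Giving 4750 / 18770 / 10568 / 7946.
Period 2:
Births: 18770 × 0.302 = 5669, 10568 × 0.152 = 1606 ⇒ total 7275
Band 2: 4750 × 0.948 = 4503
Band 3: 18770 × 0.927 = 17400
Band 4: 10568 × 0.924 = 9765
Giving 7275 / 4503 / 17400 / 9765.
Period 3:
Births: 4503 × 0.302 = 1360, 17400 × 0.152 = 2645 ⇒ total 4005
Band 2: 7275 × 0.948 = 6897
Band 3: 4503 × 0.927 = 4174
Band 4: 17400 × 0.924 = 16078
Giving 4005 / 6897 / 4174 / 16078.
Total after period 3: 4005 + 6897 + 4174 + 16078 = 31154

31154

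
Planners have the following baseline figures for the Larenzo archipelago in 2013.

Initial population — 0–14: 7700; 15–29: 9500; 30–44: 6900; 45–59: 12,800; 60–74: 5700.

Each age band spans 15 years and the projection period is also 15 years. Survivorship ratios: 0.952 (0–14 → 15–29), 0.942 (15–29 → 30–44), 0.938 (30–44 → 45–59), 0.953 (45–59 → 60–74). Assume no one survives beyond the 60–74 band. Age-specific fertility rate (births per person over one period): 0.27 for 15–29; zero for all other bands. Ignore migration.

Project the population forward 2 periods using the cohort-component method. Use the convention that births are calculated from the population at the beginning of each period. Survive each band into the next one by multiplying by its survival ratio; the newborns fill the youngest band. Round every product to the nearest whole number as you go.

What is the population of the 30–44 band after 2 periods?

Call the bands 1 to 5, youngest first.
— Period 1 —
Births: 9500 × 0.27 = 2565
Band 2: 7700 × 0.952 = 7330
Band 3: 9500 × 0.942 = 8949
Band 4: 6900 × 0.938 = 6472
Band 5: 12800 × 0.953 = 12198
Population now: 0–14=2565, 15–29=7330, 30–44=8949, 45–59=6472, 60–74=12198
— Period 2 —
Births: 7330 × 0.27 = 1979
Band 2: 2565 × 0.952 = 2442
Band 3: 7330 × 0.942 = 6905
Band 4: 8949 × 0.938 = 8394
Band 5: 6472 × 0.953 = 6168
Population now: 0–14=1979, 15–29=2442, 30–44=6905, 45–59=8394, 60–74=6168

6905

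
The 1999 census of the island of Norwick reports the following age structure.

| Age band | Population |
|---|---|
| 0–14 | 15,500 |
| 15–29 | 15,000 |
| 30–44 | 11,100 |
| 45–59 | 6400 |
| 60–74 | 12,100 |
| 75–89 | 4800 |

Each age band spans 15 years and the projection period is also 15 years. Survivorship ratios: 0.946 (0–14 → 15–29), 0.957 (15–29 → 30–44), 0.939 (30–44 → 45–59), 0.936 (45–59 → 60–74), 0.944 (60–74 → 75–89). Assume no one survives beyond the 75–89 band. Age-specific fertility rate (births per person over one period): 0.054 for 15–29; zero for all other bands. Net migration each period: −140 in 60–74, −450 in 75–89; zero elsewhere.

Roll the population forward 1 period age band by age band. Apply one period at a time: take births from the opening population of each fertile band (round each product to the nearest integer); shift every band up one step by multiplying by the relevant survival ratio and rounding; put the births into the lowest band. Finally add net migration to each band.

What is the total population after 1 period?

Period 1.
Births: 15000 × 0.054 = 810
15–29: 15500 × 0.946 = 14663
30–44: 15000 × 0.957 = 14355
45–59: 11100 × 0.939 = 10423
60–74: 6400 × 0.936 = 5990
75–89: 12100 × 0.944 = 11422
Net migration: 60–74 − 140 → 5850; 75–89 − 450 → 10972
→ [810, 14663, 14355, 10423, 5850, 10972]
Total after period 1: 810 + 14663 + 14355 + 10423 + 5850 + 10972 = 57073

57073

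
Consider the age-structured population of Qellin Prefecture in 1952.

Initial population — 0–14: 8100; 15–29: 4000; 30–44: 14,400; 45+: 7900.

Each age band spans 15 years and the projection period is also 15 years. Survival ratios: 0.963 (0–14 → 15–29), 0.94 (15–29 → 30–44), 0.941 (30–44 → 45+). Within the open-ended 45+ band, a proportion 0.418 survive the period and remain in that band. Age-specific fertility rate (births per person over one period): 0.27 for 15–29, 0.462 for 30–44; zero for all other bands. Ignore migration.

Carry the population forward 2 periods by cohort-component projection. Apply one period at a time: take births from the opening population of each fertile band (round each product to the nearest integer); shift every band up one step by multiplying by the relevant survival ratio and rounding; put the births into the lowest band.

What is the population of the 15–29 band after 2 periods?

Call the bands 1 to 4, youngest first.
Period 1.
Births: 4000 * 0.27 = 1080, 14400 * 0.462 = 6653 — total 7733
Band 2: 8100 * 0.963 = 7800
Band 3: 4000 * 0.94 = 3760
Band 4: 14400 * 0.941 + 7900 * 0.418 = 13550 + 3302 = 16852
End of period: [7733, 7800, 3760, 16852]
Period 2.
Births: 7800 * 0.27 = 2106, 3760 * 0.462 = 1737 — total 3843
Band 2: 7733 * 0.963 = 7447
Band 3: 7800 * 0.94 = 7332
Band 4: 3760 * 0.941 + 16852 * 0.418 = 3538 + 7044 = 10582
End of period: [3843, 7447, 7332, 10582]

7447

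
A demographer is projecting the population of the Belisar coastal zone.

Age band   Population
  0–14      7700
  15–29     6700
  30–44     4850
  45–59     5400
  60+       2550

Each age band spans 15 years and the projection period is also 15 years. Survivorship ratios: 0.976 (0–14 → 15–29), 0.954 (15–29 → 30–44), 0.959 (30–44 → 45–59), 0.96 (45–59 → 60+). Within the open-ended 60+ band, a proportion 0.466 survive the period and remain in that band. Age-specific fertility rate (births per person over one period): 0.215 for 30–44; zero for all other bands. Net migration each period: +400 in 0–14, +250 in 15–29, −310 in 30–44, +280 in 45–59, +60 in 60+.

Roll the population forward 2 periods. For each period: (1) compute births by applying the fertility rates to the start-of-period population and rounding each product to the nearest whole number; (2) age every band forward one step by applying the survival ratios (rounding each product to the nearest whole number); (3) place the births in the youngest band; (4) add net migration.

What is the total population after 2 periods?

Call the groups 1 to 5, youngest first.
[period 1]
Births: 4850 × 0.215 = 1043
Group 2: 7700 × 0.976 = 7515
Group 3: 6700 × 0.954 = 6392
Group 4: 4850 × 0.959 = 4651
Group 5: 5400 × 0.96 + 2550 × 0.466 = 5184 + 1188 = 6372
Net migration: Group 1 + 400 → 1443; Group 2 + 250 → 7765; Group 3 − 310 → 6082; Group 4 + 280 → 4931; Group 5 + 60 → 6432
Population now: 0–14=1443, 15–29=7765, 30–44=6082, 45–59=4931, 60+=6432
[period 2]
Births: 6082 × 0.215 = 1308
Group 2: 1443 × 0.976 = 1408
Group 3: 7765 × 0.954 = 7408
Group 4: 6082 × 0.959 = 5833
Group 5: 4931 × 0.96 + 6432 × 0.466 = 4734 + 2997 = 7731
Net migration: Group 1 + 400 → 1708; Group 2 + 250 → 1658; Group 3 − 310 → 7098; Group 4 + 280 → 6113; Group 5 + 60 → 7791
Population now: 0–14=1708, 15–29=1658, 30–44=7098, 45–59=6113, 60+=7791
Total after period 2: 1708 + 1658 + 7098 + 6113 + 7791 = 24368

24368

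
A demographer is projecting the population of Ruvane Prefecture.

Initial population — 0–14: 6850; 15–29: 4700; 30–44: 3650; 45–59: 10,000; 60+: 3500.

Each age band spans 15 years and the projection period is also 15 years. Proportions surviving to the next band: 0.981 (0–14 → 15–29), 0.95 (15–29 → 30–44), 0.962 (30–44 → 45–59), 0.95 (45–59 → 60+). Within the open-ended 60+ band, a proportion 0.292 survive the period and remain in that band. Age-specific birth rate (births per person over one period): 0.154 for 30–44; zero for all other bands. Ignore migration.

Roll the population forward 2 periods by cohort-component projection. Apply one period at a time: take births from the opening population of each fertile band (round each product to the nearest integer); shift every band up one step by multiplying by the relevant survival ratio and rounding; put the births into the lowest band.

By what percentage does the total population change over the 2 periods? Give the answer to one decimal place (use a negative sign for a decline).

-36.1

Call the bands 1 to 5, youngest first.
— Period 1 —
Births: 3650 × 0.154 = 562
Band 2: 6850 × 0.981 = 6720
Band 3: 4700 × 0.95 = 4465
Band 4: 3650 × 0.962 = 3511
Band 5: 10000 × 0.95 + 3500 × 0.292 = 9500 + 1022 = 10522
→ [562, 6720, 4465, 3511, 10522]
— Period 2 —
Births: 4465 × 0.154 = 688
Band 2: 562 × 0.981 = 551
Band 3: 6720 × 0.95 = 6384
Band 4: 4465 × 0.962 = 4295
Band 5: 3511 × 0.95 + 10522 × 0.292 = 3335 + 3072 = 6407
→ [688, 551, 6384, 4295, 6407]
Total: 28700 → 18325; change = -10375; percentage change = -36.1%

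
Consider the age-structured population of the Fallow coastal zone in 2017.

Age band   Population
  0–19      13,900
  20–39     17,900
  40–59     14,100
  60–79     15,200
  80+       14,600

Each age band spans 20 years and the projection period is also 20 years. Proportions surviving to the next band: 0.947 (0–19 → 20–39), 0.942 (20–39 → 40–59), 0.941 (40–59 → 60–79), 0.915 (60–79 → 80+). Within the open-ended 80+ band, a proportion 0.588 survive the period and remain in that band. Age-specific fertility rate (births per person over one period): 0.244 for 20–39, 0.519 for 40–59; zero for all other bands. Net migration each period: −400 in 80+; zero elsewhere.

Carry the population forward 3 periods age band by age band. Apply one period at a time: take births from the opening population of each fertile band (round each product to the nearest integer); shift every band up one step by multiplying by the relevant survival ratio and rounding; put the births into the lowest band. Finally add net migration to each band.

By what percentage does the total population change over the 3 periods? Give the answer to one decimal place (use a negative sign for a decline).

-5.9

Numbering the bands 1..5 from youngest to oldest:
Period 1.
Births: 17900 × 0.244 = 4368, 14100 × 0.519 = 7318 — total 11686
Band 2: 13900 × 0.947 = 13163
Band 3: 17900 × 0.942 = 16862
Band 4: 14100 × 0.941 = 13268
Band 5: 15200 × 0.915 + 14600 × 0.588 = 13908 + 8585 = 22493
Net migration: Band 5 − 400 → 22093
End of period: [11686, 13163, 16862, 13268, 22093]
Period 2.
Births: 13163 × 0.244 = 3212, 16862 × 0.519 = 8751 — total 11963
Band 2: 11686 × 0.947 = 11067
Band 3: 13163 × 0.942 = 12400
Band 4: 16862 × 0.941 = 15867
Band 5: 13268 × 0.915 + 22093 × 0.588 = 12140 + 12991 = 25131
Net migration: Band 5 − 400 → 24731
End of period: [11963, 11067, 12400, 15867, 24731]
Period 3.
Births: 11067 × 0.244 = 2700, 12400 × 0.519 = 6436 — total 9136
Band 2: 11963 × 0.947 = 11329
Band 3: 11067 × 0.942 = 10425
Band 4: 12400 × 0.941 = 11668
Band 5: 15867 × 0.915 + 24731 × 0.588 = 14518 + 14542 = 29060
Net migration: Band 5 − 400 → 28660
End of period: [9136, 11329, 10425, 11668, 28660]
Total: 75700 → 71218; change = -4482; percentage change = -5.9%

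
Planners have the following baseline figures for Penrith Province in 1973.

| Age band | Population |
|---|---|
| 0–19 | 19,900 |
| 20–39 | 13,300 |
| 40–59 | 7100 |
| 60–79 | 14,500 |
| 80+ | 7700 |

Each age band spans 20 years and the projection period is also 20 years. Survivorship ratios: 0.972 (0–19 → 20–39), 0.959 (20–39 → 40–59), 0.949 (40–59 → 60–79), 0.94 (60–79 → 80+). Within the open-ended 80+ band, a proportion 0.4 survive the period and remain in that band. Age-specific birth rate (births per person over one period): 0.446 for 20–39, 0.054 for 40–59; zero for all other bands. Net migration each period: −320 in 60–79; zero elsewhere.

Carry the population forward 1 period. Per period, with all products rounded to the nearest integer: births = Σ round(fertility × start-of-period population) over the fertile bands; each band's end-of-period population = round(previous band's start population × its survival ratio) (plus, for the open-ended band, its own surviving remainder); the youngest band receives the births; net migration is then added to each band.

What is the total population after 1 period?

(Bands numbered youngest = 1 to oldest = 5.)
After projecting period 1:
Births: 13300 * 0.446 = 5932, 7100 * 0.054 = 383 → 6315
Band 2: 19900 * 0.972 = 19343
Band 3: 13300 * 0.959 = 12755
Band 4: 7100 * 0.949 = 6738
Band 5: 14500 * 0.94 + 7700 * 0.4 = 13630 + 3080 = 16710
Net migration: Band 4 − 320 → 6418
→ [6315, 19343, 12755, 6418, 16710]
Total after period 1: 6315 + 19343 + 12755 + 6418 + 16710 = 61541

61541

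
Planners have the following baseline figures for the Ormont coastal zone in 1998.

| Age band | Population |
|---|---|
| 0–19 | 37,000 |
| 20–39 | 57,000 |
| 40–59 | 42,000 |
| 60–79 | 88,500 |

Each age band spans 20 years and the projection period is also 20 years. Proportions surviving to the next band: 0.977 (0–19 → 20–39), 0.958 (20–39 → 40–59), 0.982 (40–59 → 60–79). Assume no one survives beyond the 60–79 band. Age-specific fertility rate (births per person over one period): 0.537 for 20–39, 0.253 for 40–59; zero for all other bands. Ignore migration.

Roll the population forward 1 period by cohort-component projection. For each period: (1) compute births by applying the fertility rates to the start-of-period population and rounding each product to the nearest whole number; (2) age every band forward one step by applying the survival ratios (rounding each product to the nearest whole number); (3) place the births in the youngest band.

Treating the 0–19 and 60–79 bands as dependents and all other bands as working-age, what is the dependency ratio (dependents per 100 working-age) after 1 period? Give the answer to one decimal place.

90.9

Call the bands 1 to 4, youngest first.
[period 1]
Births: 57000 × 0.537 = 30609, 42000 × 0.253 = 10626 → total 41235
Band 2: 37000 × 0.977 = 36149
Band 3: 57000 × 0.958 = 54606
Band 4: 42000 × 0.982 = 41244
Population now: 0–19=41235, 20–39=36149, 40–59=54606, 60–79=41244
Dependents (band 0–19 + band 60–79) = 41235 + 41244 = 82479; working-age = 90755; ratio = 82479/90755 × 100 = 90.9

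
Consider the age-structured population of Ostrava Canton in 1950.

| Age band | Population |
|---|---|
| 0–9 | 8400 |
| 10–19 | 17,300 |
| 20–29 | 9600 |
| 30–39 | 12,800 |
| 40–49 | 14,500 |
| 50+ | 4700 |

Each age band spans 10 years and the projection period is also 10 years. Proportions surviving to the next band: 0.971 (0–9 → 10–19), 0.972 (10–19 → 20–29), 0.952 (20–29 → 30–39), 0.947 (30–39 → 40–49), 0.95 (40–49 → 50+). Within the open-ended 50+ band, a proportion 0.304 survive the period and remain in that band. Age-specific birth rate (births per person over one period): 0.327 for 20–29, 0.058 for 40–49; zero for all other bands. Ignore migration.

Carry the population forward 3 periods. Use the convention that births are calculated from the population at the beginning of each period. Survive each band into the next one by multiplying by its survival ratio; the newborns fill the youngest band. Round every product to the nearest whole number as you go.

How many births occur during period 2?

6202

— Period 1 —
Births: 9600 × 0.327 = 3139, 14500 × 0.058 = 841 → total 3980
10–19: 8400 × 0.971 = 8156
20–29: 17300 × 0.972 = 16816
30–39: 9600 × 0.952 = 9139
40–49: 12800 × 0.947 = 12122
50+: 14500 × 0.95 + 4700 × 0.304 = 13775 + 1429 = 15204
→ [3980, 8156, 16816, 9139, 12122, 15204]
— Period 2 —
Births: 16816 × 0.327 = 5499, 12122 × 0.058 = 703 → total 6202
10–19: 3980 × 0.971 = 3865
20–29: 8156 × 0.972 = 7928
30–39: 16816 × 0.952 = 16009
40–49: 9139 × 0.947 = 8655
50+: 12122 × 0.95 + 15204 × 0.304 = 11516 + 4622 = 16138
→ [6202, 3865, 7928, 16009, 8655, 16138]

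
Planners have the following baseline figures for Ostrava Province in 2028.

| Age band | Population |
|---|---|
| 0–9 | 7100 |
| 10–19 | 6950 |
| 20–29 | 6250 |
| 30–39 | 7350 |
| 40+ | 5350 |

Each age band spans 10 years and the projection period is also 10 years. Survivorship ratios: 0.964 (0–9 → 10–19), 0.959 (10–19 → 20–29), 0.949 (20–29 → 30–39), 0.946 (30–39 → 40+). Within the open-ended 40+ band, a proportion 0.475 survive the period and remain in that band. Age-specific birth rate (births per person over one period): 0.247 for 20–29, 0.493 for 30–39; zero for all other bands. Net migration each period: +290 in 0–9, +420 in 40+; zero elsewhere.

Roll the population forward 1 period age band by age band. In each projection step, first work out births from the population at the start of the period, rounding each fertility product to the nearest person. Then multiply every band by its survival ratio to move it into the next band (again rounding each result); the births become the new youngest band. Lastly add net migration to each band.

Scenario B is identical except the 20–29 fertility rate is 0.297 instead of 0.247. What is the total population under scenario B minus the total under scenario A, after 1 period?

[period 1]
Births: 6250 × 0.247 = 1544, 7350 × 0.493 = 3624 → 5168
10–19: 7100 × 0.964 = 6844
20–29: 6950 × 0.959 = 6665
30–39: 6250 × 0.949 = 5931
40+: 7350 × 0.946 + 5350 × 0.475 = 6953 + 2541 = 9494
Net migration: 0–9 + 290 → 5458; 40+ + 420 → 9914
Population now: 0–9=5458, 10–19=6844, 20–29=6665, 30–39=5931, 40+=9914
Scenario A total after 1 period: 34812
Scenario B projection —
[period 1]
Births: 6250 × 0.297 = 1856, 7350 × 0.493 = 3624 → 5480
10–19: 7100 × 0.964 = 6844
20–29: 6950 × 0.959 = 6665
30–39: 6250 × 0.949 = 5931
40+: 7350 × 0.946 + 5350 × 0.475 = 6953 + 2541 = 9494
Net migration: 0–9 + 290 → 5770; 40+ + 420 → 9914
Population now: 0–9=5770, 10–19=6844, 20–29=6665, 30–39=5931, 40+=9914
Scenario B total after 1 period: 35124
Difference B − A = 35124 − 34812 = 312

312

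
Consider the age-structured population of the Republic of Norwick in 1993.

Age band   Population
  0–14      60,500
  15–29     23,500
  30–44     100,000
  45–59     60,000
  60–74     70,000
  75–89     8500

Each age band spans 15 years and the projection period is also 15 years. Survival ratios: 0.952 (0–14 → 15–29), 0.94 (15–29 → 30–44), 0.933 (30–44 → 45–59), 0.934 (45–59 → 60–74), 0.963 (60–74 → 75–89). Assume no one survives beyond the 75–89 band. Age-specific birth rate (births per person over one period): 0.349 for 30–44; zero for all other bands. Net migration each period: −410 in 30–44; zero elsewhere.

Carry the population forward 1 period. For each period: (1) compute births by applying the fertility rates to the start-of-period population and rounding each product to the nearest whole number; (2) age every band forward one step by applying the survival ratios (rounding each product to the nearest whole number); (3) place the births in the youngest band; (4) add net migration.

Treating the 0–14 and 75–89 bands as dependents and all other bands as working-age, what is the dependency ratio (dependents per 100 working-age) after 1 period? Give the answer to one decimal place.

44.8

Let band 1 be 0–14 through band 6 = 75–89.
[period 1]
Births: 100000 × 0.349 = 34900
Band 2: 60500 × 0.952 = 57596
Band 3: 23500 × 0.94 = 22090
Band 4: 100000 × 0.933 = 93300
Band 5: 60000 × 0.934 = 56040
Band 6: 70000 × 0.963 = 67410
Net migration: Band 3 − 410 → 21680
→ [34900, 57596, 21680, 93300, 56040, 67410]
Dependents (band 0–14 + band 75–89) = 34900 + 67410 = 102310; working-age = 228616; ratio = 102310/228616 × 100 = 44.8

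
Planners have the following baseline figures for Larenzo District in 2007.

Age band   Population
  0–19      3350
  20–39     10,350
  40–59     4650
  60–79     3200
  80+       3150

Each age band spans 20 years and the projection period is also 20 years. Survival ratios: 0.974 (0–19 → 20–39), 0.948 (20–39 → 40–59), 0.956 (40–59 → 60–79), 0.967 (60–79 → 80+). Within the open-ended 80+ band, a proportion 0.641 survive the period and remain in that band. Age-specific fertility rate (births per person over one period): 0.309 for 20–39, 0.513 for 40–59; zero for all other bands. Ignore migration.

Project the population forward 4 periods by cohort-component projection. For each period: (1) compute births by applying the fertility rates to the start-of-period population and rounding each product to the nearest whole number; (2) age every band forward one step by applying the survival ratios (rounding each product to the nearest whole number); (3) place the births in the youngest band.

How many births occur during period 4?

Period 1:
Births: 10350 * 0.309 = 3198, 4650 * 0.513 = 2385 ⇒ total 5583
20–39: 3350 * 0.974 = 3263
40–59: 10350 * 0.948 = 9812
60–79: 4650 * 0.956 = 4445
80+: 3200 * 0.967 + 3150 * 0.641 = 3094 + 2019 = 5113
End of period: [5583, 3263, 9812, 4445, 5113]
Period 2:
Births: 3263 * 0.309 = 1008, 9812 * 0.513 = 5034 ⇒ total 6042
20–39: 5583 * 0.974 = 5438
40–59: 3263 * 0.948 = 3093
60–79: 9812 * 0.956 = 9380
80+: 4445 * 0.967 + 5113 * 0.641 = 4298 + 3277 = 7575
End of period: [6042, 5438, 3093, 9380, 7575]
Period 3:
Births: 5438 * 0.309 = 1680, 3093 * 0.513 = 1587 ⇒ total 3267
20–39: 6042 * 0.974 = 5885
40–59: 5438 * 0.948 = 5155
60–79: 3093 * 0.956 = 2957
80+: 9380 * 0.967 + 7575 * 0.641 = 9070 + 4856 = 13926
End of period: [3267, 5885, 5155, 2957, 13926]
Period 4:
Births: 5885 * 0.309 = 1818, 5155 * 0.513 = 2645 ⇒ total 4463
20–39: 3267 * 0.974 = 3182
40–59: 5885 * 0.948 = 5579
60–79: 5155 * 0.956 = 4928
80+: 2957 * 0.967 + 13926 * 0.641 = 2859 + 8927 = 11786
End of period: [4463, 3182, 5579, 4928, 11786]

4463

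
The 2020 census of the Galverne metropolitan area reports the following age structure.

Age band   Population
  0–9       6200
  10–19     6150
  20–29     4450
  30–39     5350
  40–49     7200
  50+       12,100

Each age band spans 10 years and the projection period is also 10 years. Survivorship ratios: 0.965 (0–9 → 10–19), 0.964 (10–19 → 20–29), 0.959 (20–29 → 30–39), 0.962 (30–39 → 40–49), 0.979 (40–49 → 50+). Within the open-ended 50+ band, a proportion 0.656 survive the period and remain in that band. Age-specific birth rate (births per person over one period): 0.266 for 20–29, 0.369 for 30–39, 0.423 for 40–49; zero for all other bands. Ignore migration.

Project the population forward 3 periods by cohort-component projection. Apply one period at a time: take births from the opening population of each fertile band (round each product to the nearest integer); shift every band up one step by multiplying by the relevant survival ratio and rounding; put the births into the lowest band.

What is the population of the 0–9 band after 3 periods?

Let group 1 be 0–9 through group 6 = 50+.
Period 1.
Births: 4450 × 0.266 = 1184  |  5350 × 0.369 = 1974  |  7200 × 0.423 = 3046 → total 6204
Group 2: 6200 × 0.965 = 5983
Group 3: 6150 × 0.964 = 5929
Group 4: 4450 × 0.959 = 4268
Group 5: 5350 × 0.962 = 5147
Group 6: 7200 × 0.979 + 12100 × 0.656 = 7049 + 7938 = 14987
Population now: 0–9=6204, 10–19=5983, 20–29=5929, 30–39=4268, 40–49=5147, 50+=14987
Period 2.
Births: 5929 × 0.266 = 1577  |  4268 × 0.369 = 1575  |  5147 × 0.423 = 2177 → total 5329
Group 2: 6204 × 0.965 = 5987
Group 3: 5983 × 0.964 = 5768
Group 4: 5929 × 0.959 = 5686
Group 5: 4268 × 0.962 = 4106
Group 6: 5147 × 0.979 + 14987 × 0.656 = 5039 + 9831 = 14870
Population now: 0–9=5329, 10–19=5987, 20–29=5768, 30–39=5686, 40–49=4106, 50+=14870
Period 3.
Births: 5768 × 0.266 = 1534  |  5686 × 0.369 = 2098  |  4106 × 0.423 = 1737 → total 5369
Group 2: 5329 × 0.965 = 5142
Group 3: 5987 × 0.964 = 5771
Group 4: 5768 × 0.959 = 5532
Group 5: 5686 × 0.962 = 5470
Group 6: 4106 × 0.979 + 14870 × 0.656 = 4020 + 9755 = 13775
Population now: 0–9=5369, 10–19=5142, 20–29=5771, 30–39=5532, 40–49=5470, 50+=13775

5369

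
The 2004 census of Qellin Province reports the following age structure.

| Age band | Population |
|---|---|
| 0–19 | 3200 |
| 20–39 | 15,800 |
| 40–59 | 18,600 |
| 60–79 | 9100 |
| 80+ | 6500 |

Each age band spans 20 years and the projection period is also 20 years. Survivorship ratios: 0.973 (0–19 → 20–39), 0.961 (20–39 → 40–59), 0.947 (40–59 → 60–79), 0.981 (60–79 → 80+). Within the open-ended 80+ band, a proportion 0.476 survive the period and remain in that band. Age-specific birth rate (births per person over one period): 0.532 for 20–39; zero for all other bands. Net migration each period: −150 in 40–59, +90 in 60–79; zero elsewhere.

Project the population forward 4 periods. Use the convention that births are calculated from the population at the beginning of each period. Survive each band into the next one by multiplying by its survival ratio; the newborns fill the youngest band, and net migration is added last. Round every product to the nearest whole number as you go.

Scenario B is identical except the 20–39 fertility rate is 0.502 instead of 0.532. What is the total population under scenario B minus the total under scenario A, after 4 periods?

-1065

(Groups numbered youngest = 1 to oldest = 5.)
After projecting period 1:
Births: 15800 × 0.532 = 8406
Group 2: 3200 × 0.973 = 3114
Group 3: 15800 × 0.961 = 15184
Group 4: 18600 × 0.947 = 17614
Group 5: 9100 × 0.981 + 6500 × 0.476 = 8927 + 3094 = 12021
Net migration: Group 3 − 150 → 15034; Group 4 + 90 → 17704
Giving 8406 / 3114 / 15034 / 17704 / 12021.
After projecting period 2:
Births: 3114 × 0.532 = 1657
Group 2: 8406 × 0.973 = 8179
Group 3: 3114 × 0.961 = 2993
Group 4: 15034 × 0.947 = 14237
Group 5: 17704 × 0.981 + 12021 × 0.476 = 17368 + 5722 = 23090
Net migration: Group 3 − 150 → 2843; Group 4 + 90 → 14327
Giving 1657 / 8179 / 2843 / 14327 / 23090.
After projecting period 3:
Births: 8179 × 0.532 = 4351
Group 2: 1657 × 0.973 = 1612
Group 3: 8179 × 0.961 = 7860
Group 4: 2843 × 0.947 = 2692
Group 5: 14327 × 0.981 + 23090 × 0.476 = 14055 + 10991 = 25046
Net migration: Group 3 − 150 → 7710; Group 4 + 90 → 2782
Giving 4351 / 1612 / 7710 / 2782 / 25046.
After projecting period 4:
Births: 1612 × 0.532 = 858
Group 2: 4351 × 0.973 = 4234
Group 3: 1612 × 0.961 = 1549
Group 4: 7710 × 0.947 = 7301
Group 5: 2782 × 0.981 + 25046 × 0.476 = 2729 + 11922 = 14651
Net migration: Group 3 − 150 → 1399; Group 4 + 90 → 7391
Giving 858 / 4234 / 1399 / 7391 / 14651.
Scenario A total after 4 periods: 28533
Scenario B projection —
After projecting period 1:
Births: 15800 × 0.502 = 7932
Group 2: 3200 × 0.973 = 3114
Group 3: 15800 × 0.961 = 15184
Group 4: 18600 × 0.947 = 17614
Group 5: 9100 × 0.981 + 6500 × 0.476 = 8927 + 3094 = 12021
Net migration: Group 3 − 150 → 15034; Group 4 + 90 → 17704
Giving 7932 / 3114 / 15034 / 17704 / 12021.
After projecting period 2:
Births: 3114 × 0.502 = 1563
Group 2: 7932 × 0.973 = 7718
Group 3: 3114 × 0.961 = 2993
Group 4: 15034 × 0.947 = 14237
Group 5: 17704 × 0.981 + 12021 × 0.476 = 17368 + 5722 = 23090
Net migration: Group 3 − 150 → 2843; Group 4 + 90 → 14327
Giving 1563 / 7718 / 2843 / 14327 / 23090.
After projecting period 3:
Births: 7718 × 0.502 = 3874
Group 2: 1563 × 0.973 = 1521
Group 3: 7718 × 0.961 = 7417
Group 4: 2843 × 0.947 = 2692
Group 5: 14327 × 0.981 + 23090 × 0.476 = 14055 + 10991 = 25046
Net migration: Group 3 − 150 → 7267; Group 4 + 90 → 2782
Giving 3874 / 1521 / 7267 / 2782 / 25046.
After projecting period 4:
Births: 1521 × 0.502 = 764
Group 2: 3874 × 0.973 = 3769
Group 3: 1521 × 0.961 = 1462
Group 4: 7267 × 0.947 = 6882
Group 5: 2782 × 0.981 + 25046 × 0.476 = 2729 + 11922 = 14651
Net migration: Group 3 − 150 → 1312; Group 4 + 90 → 6972
Giving 764 / 3769 / 1312 / 6972 / 14651.
Scenario B total after 4 periods: 27468
Difference B − A = 27468 − 28533 = -1065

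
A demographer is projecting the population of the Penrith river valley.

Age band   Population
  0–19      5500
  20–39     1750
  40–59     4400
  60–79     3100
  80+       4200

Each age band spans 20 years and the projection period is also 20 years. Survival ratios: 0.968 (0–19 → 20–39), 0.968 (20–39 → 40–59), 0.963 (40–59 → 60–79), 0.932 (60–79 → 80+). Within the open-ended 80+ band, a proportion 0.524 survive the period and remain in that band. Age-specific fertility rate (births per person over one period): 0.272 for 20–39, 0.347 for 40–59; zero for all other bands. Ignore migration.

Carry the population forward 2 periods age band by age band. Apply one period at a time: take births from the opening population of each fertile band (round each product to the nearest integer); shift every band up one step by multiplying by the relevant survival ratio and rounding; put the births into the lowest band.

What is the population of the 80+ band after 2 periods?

Let group 1 be 0–19 through group 5 = 80+.
Period 1.
Births: 1750 × 0.272 = 476, 4400 × 0.347 = 1527 → total 2003
Group 2: 5500 × 0.968 = 5324
Group 3: 1750 × 0.968 = 1694
Group 4: 4400 × 0.963 = 4237
Group 5: 3100 × 0.932 + 4200 × 0.524 = 2889 + 2201 = 5090
Giving 2003 / 5324 / 1694 / 4237 / 5090.
Period 2.
Births: 5324 × 0.272 = 1448, 1694 × 0.347 = 588 → total 2036
Group 2: 2003 × 0.968 = 1939
Group 3: 5324 × 0.968 = 5154
Group 4: 1694 × 0.963 = 1631
Group 5: 4237 × 0.932 + 5090 × 0.524 = 3949 + 2667 = 6616
Giving 2036 / 1939 / 5154 / 1631 / 6616.

6616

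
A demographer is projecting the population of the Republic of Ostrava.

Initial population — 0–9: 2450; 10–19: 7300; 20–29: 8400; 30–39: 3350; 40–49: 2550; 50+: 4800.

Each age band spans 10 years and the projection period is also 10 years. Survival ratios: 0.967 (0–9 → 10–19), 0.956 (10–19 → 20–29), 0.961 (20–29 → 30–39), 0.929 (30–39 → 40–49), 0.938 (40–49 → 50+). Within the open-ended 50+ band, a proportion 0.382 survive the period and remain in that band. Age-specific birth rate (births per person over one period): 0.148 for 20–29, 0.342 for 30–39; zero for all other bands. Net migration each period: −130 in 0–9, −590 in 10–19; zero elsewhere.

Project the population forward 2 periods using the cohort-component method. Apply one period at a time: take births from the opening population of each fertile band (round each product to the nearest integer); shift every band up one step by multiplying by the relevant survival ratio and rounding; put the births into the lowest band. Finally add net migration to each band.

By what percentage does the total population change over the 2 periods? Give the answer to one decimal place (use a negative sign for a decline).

After projecting period 1:
Births: 8400 × 0.148 = 1243  |  3350 × 0.342 = 1146 → total 2389
10–19: 2450 × 0.967 = 2369
20–29: 7300 × 0.956 = 6979
30–39: 8400 × 0.961 = 8072
40–49: 3350 × 0.929 = 3112
50+: 2550 × 0.938 + 4800 × 0.382 = 2392 + 1834 = 4226
Net migration: 0–9 − 130 → 2259; 10–19 − 590 → 1779
Giving 2259 / 1779 / 6979 / 8072 / 3112 / 4226.
After projecting period 2:
Births: 6979 × 0.148 = 1033  |  8072 × 0.342 = 2761 → total 3794
10–19: 2259 × 0.967 = 2184
20–29: 1779 × 0.956 = 1701
30–39: 6979 × 0.961 = 6707
40–49: 8072 × 0.929 = 7499
50+: 3112 × 0.938 + 4226 × 0.382 = 2919 + 1614 = 4533
Net migration: 0–9 − 130 → 3664; 10–19 − 590 → 1594
Giving 3664 / 1594 / 1701 / 6707 / 7499 / 4533.
Total: 28850 → 25698; change = -3152; percentage change = -10.9%

-10.9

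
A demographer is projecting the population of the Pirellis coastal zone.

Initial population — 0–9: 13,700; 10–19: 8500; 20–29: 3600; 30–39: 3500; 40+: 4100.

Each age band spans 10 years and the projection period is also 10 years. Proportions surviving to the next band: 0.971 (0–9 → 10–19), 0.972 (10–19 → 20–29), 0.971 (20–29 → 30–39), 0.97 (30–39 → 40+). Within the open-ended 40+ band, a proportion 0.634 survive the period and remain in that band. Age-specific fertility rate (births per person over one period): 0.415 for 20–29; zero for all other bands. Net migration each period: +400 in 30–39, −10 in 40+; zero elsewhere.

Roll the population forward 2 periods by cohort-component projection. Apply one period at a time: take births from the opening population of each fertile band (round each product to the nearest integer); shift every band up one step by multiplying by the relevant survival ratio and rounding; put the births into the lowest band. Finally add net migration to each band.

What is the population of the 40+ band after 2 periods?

Let band 1 be 0–9 through band 5 = 40+.
Period 1.
Births: 3600 × 0.415 = 1494
Band 2: 13700 × 0.971 = 13303
Band 3: 8500 × 0.972 = 8262
Band 4: 3600 × 0.971 = 3496
Band 5: 3500 × 0.97 + 4100 × 0.634 = 3395 + 2599 = 5994
Net migration: Band 4 + 400 → 3896; Band 5 − 10 → 5984
End of period: [1494, 13303, 8262, 3896, 5984]
Period 2.
Births: 8262 × 0.415 = 3429
Band 2: 1494 × 0.971 = 1451
Band 3: 13303 × 0.972 = 12931
Band 4: 8262 × 0.971 = 8022
Band 5: 3896 × 0.97 + 5984 × 0.634 = 3779 + 3794 = 7573
Net migration: Band 4 + 400 → 8422; Band 5 − 10 → 7563
End of period: [3429, 1451, 12931, 8422, 7563]

7563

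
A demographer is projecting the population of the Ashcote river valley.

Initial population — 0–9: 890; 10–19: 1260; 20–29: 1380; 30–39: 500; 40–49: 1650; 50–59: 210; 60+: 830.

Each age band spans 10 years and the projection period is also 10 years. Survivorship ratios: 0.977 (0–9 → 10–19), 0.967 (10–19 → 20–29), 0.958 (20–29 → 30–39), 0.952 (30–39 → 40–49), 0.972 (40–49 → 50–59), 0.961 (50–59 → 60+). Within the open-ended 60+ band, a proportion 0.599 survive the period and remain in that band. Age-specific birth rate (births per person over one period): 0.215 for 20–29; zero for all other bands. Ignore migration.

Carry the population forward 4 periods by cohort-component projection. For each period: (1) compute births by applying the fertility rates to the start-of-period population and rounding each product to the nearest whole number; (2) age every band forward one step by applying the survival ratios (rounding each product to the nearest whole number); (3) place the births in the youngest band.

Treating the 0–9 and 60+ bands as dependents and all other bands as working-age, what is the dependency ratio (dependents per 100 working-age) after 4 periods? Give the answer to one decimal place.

86.9

After projecting period 1:
Births: 1380 × 0.215 = 297
10–19: 890 × 0.977 = 870
20–29: 1260 × 0.967 = 1218
30–39: 1380 × 0.958 = 1322
40–49: 500 × 0.952 = 476
50–59: 1650 × 0.972 = 1604
60+: 210 × 0.961 + 830 × 0.599 = 202 + 497 = 699
Giving 297 / 870 / 1218 / 1322 / 476 / 1604 / 699.
After projecting period 2:
Births: 1218 × 0.215 = 262
10–19: 297 × 0.977 = 290
20–29: 870 × 0.967 = 841
30–39: 1218 × 0.958 = 1167
40–49: 1322 × 0.952 = 1259
50–59: 476 × 0.972 = 463
60+: 1604 × 0.961 + 699 × 0.599 = 1541 + 419 = 1960
Giving 262 / 290 / 841 / 1167 / 1259 / 463 / 1960.
After projecting period 3:
Births: 841 × 0.215 = 181
10–19: 262 × 0.977 = 256
20–29: 290 × 0.967 = 280
30–39: 841 × 0.958 = 806
40–49: 1167 × 0.952 = 1111
50–59: 1259 × 0.972 = 1224
60+: 463 × 0.961 + 1960 × 0.599 = 445 + 1174 = 1619
Giving 181 / 256 / 280 / 806 / 1111 / 1224 / 1619.
After projecting period 4:
Births: 280 × 0.215 = 60
10–19: 181 × 0.977 = 177
20–29: 256 × 0.967 = 248
30–39: 280 × 0.958 = 268
40–49: 806 × 0.952 = 767
50–59: 1111 × 0.972 = 1080
60+: 1224 × 0.961 + 1619 × 0.599 = 1176 + 970 = 2146
Giving 60 / 177 / 248 / 268 / 767 / 1080 / 2146.
Dependents (band 0–9 + band 60+) = 60 + 2146 = 2206; working-age = 2540; ratio = 2206/2540 × 100 = 86.9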